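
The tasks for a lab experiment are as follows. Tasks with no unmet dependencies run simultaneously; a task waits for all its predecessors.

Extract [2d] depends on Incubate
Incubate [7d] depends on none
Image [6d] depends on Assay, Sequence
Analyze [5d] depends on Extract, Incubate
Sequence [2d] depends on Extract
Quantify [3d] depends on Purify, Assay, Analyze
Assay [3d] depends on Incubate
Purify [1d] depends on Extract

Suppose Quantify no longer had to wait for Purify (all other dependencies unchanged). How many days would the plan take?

17

Original critical path: Incubate→Extract→Sequence→Image = 7+2+2+6 = 17 ⇒ 17 days.
Dropping Purify→Quantify doesn't change Quantify's earliest start (14); another predecessor still binds.
The longest chain is now Incubate→Extract→Sequence→Image = 7+2+2+6 = 17, so the plan takes 17 days.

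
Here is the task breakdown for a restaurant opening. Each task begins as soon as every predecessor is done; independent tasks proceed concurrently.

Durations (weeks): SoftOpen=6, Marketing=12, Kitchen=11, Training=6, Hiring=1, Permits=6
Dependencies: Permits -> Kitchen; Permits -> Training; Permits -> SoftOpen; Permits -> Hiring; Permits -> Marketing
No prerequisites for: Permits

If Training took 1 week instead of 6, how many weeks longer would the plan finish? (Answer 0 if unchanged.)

0

The binding path is Permits→Marketing = 6+12 = 18; finish at 18 weeks.
Training is off the critical path — its longest chain is 12 weeks, giving 6 of slack.
No other chain overtakes it, so the finish is 18 weeks.
Change in finish: 18 − 18 = +0 weeks.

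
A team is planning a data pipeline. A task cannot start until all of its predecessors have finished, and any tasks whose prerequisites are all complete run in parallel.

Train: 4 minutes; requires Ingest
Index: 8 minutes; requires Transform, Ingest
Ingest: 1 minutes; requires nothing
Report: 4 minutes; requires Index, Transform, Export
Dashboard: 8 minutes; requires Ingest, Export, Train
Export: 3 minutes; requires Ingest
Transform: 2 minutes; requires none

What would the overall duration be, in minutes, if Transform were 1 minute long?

13

Baseline: Transform→Index→Report = 2+8+4 = 14 → 14 minutes.
Transform is on the critical path; changing it to 1 makes that path 13 minutes.
The binding chain switches to Ingest→Train→Dashboard = 1+4+8 = 13; finish 13 minutes.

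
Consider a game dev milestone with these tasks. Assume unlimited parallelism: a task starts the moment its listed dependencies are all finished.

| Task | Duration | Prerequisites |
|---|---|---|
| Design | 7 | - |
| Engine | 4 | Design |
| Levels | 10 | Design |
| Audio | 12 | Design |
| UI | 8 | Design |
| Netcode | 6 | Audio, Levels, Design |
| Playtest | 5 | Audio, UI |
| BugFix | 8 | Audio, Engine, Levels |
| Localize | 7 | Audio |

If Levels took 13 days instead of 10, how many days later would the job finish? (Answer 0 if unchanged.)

1

As given, the longest chain is Design→Audio→BugFix = 7+12+8 = 27, so the finish is 27 days.
Levels is off the critical path — its longest chain is 25 days, giving 2 of slack.
New critical path: Design→Levels→BugFix = 7+13+8 = 28 ⇒ 28 days.
Change in finish: 28 − 27 = +1 days.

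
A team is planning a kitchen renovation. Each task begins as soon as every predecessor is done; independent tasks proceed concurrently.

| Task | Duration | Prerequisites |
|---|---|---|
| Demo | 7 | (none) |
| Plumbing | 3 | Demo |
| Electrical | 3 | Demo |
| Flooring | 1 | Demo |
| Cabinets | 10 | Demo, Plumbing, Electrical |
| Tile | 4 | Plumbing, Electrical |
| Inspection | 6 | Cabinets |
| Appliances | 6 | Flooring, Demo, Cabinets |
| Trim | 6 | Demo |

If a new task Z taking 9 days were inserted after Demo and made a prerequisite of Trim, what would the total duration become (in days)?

Originally the project takes 26 days.
With Z inserted, Trim now waits for max(Demo, Z).
New critical path: Demo→Plumbing→Cabinets→Inspection = 7+3+10+6 = 26 ⇒ 26 days.

26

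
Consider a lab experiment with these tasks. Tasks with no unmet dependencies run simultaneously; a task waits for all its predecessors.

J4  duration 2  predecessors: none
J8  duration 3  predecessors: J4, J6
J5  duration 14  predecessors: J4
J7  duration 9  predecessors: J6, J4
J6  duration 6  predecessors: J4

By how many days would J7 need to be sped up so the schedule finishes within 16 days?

1

Current finish: 17 days; target: 16.
J7 is on every critical path, so each day cut from J7 cuts the finish by one (this holds down to a finish of 16).
Need 17 − 16 = 1 day off J7 → J7 becomes 8 days, finish becomes 16.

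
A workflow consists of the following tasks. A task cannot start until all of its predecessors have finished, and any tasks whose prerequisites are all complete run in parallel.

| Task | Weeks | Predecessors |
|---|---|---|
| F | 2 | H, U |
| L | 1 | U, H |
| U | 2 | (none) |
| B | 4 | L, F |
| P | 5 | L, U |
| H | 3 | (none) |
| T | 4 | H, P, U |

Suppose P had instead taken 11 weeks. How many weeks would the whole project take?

As given, the longest chain is H→L→P→T = 3+1+5+4 = 13, so the finish is 13 weeks.
Since P is critical, the +6 change carries straight to that chain (now 19 weeks).
That remains the longest chain; total 19 weeks.

19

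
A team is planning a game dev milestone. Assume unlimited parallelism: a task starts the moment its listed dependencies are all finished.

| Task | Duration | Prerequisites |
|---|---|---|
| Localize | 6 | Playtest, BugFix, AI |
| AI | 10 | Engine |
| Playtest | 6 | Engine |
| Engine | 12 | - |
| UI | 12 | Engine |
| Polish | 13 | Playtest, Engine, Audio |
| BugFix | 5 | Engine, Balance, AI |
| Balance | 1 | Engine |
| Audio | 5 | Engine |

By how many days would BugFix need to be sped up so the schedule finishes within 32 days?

1

Current finish: 33 days; target: 32.
BugFix is on every critical path, so each day cut from BugFix cuts the finish by one (this holds down to a finish of 31).
Need 33 − 32 = 1 day off BugFix → BugFix becomes 4 days, finish becomes 32.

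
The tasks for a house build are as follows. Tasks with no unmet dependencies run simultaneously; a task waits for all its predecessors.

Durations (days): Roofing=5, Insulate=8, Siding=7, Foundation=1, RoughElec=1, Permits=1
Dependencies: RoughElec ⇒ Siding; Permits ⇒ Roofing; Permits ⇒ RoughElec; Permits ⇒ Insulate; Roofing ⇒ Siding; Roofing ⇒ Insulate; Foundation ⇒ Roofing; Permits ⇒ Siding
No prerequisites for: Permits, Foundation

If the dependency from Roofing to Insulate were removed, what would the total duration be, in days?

13

With the dependency in place, Permits→Roofing→Insulate = 1+5+8 = 14 sets the finish at 14 days.
Without Roofing→Insulate, Insulate's earliest start moves from 6 to 1.
New critical path: Permits→Roofing→Siding = 1+5+7 = 13 ⇒ 13 days.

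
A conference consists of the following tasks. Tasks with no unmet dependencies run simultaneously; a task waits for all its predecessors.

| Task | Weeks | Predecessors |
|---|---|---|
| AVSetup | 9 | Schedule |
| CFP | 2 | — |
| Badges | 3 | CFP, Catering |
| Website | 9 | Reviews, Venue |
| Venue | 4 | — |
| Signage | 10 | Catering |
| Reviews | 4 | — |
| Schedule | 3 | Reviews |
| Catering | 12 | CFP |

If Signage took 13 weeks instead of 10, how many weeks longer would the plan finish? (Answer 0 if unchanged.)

The binding path is CFP→Catering→Signage = 2+12+10 = 24; finish at 24 weeks.
Signage is on the critical path; changing it to 13 makes that path 27 weeks.
That remains the longest chain; total 27 weeks.
Change in finish: 27 − 24 = +3 weeks.

3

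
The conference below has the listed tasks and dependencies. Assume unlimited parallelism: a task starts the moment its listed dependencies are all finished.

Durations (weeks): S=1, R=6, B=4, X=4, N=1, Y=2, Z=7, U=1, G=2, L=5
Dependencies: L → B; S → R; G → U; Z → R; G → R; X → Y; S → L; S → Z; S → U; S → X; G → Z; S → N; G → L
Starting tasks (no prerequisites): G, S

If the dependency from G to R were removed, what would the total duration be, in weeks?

15

With the dependency in place, G→Z→R = 2+7+6 = 15 sets the finish at 15 weeks.
Dropping G→R doesn't change R's earliest start (9); another predecessor still binds.
The longest chain is now G→Z→R = 2+7+6 = 15, so the project takes 15 weeks.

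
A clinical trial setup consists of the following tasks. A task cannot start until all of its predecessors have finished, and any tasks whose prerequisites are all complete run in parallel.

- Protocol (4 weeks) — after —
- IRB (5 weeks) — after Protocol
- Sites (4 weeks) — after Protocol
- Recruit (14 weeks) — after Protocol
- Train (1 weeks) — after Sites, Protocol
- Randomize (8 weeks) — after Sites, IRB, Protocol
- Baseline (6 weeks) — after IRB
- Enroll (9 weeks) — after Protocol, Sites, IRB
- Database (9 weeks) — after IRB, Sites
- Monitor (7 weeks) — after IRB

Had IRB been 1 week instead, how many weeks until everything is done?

18

As given, the longest chain is Protocol→IRB→Enroll = 4+5+9 = 18, so the finish is 18 weeks.
IRB is on the critical path; changing it to 1 makes that path 14 weeks.
The binding chain switches to Protocol→Recruit = 4+14 = 18; finish 18 weeks.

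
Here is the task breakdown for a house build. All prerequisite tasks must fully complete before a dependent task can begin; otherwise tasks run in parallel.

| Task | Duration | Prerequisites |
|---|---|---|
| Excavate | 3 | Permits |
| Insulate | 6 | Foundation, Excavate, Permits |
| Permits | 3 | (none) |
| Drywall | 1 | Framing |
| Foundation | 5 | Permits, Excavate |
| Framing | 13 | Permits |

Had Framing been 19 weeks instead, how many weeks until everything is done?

23

As given, the longest chain is Permits→Framing→Drywall = 3+13+1 = 17, so the finish is 17 weeks.
Framing is on the critical path; changing it to 19 makes that path 23 weeks.
That remains the longest chain; total 23 weeks.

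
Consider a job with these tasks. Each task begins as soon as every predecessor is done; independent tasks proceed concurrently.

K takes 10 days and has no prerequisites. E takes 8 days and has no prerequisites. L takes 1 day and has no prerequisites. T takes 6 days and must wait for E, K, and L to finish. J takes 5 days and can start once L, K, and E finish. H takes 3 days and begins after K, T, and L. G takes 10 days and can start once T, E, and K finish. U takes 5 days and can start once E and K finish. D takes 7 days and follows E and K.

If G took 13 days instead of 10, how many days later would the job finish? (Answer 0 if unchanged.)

The binding path is K→T→G = 10+6+10 = 26; finish at 26 days.
G is on the critical path; changing it to 13 makes that path 29 days.
The critical path is still K→T→G; finish is now 29 days.
Change in finish: 29 − 26 = +3 days.

3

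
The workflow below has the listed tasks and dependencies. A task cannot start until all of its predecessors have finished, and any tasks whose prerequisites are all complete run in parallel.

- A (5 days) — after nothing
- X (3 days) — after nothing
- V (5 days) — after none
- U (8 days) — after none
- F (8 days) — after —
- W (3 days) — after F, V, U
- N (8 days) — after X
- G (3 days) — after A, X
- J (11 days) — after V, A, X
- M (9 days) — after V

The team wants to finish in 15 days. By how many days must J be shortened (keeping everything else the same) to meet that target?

Current finish: 16 days; target: 15.
J is on every critical path, so each day cut from J cuts the finish by one (this holds down to a finish of 14).
Need 16 − 15 = 1 day off J → J becomes 10 days, finish becomes 15.

1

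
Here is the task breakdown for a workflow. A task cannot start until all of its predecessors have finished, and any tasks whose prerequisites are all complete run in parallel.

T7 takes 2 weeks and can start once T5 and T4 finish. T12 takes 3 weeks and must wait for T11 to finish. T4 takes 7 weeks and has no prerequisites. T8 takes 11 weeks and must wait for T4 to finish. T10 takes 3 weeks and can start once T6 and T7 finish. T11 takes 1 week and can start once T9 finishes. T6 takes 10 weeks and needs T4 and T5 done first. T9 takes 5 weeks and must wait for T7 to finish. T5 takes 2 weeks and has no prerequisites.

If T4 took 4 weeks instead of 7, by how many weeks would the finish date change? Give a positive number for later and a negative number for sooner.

-3

The binding path is T4→T6→T10 = 7+10+3 = 20; finish at 20 weeks.
T4 is on the critical path; changing it to 4 makes that path 17 weeks.
No other chain overtakes it, so the finish is 17 weeks.
Change in finish: 17 − 20 = -3 weeks.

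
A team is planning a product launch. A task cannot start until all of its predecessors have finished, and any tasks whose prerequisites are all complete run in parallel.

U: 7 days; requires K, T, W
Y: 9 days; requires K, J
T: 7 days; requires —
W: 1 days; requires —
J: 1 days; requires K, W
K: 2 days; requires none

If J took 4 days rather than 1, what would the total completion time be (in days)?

15

Baseline: T→U = 7+7 = 14 → 14 days.
The longest path through J is only 12 days, so J has float 2.
New critical path: K→J→Y = 2+4+9 = 15 ⇒ 15 days.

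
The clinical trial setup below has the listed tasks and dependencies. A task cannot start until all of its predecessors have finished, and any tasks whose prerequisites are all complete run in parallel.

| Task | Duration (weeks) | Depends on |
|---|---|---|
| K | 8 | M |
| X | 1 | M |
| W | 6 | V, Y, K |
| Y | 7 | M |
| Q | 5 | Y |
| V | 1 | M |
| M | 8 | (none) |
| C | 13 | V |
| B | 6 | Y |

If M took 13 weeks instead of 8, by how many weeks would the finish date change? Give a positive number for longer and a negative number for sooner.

5

The binding path is M→V→C = 8+1+13 = 22; finish at 22 weeks.
M lies on that path, so at 13 weeks the path becomes 27 weeks.
The critical path is still M→V→C; finish is now 27 weeks.
Change in finish: 27 − 22 = +5 weeks.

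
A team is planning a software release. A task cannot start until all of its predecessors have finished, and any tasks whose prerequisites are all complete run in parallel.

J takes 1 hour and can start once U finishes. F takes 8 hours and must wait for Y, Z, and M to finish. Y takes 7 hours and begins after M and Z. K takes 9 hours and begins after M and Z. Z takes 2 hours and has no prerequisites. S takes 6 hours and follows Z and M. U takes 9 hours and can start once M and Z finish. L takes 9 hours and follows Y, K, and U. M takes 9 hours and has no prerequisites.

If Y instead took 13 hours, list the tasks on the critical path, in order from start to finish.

M, Y, L

Critical path before the change: M→K→L = 9+9+9 = 27 giving 27 hours.
The longest path through Y is only 25 hours, so Y has float 2.
New critical path: M→Y→L = 9+13+9 = 31 ⇒ 31 hours.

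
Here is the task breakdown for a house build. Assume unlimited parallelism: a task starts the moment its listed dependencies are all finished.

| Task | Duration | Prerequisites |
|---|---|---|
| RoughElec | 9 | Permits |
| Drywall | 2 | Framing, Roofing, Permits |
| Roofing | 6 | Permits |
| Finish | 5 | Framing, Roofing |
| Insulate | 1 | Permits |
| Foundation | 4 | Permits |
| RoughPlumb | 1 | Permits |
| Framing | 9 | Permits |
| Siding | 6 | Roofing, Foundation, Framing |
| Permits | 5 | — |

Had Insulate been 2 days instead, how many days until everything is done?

20

Baseline: Permits→Framing→Siding = 5+9+6 = 20 → 20 days.
The longest path through Insulate is only 6 days, so Insulate has float 14.
The critical path is still Permits→Framing→Siding; finish is now 20 days.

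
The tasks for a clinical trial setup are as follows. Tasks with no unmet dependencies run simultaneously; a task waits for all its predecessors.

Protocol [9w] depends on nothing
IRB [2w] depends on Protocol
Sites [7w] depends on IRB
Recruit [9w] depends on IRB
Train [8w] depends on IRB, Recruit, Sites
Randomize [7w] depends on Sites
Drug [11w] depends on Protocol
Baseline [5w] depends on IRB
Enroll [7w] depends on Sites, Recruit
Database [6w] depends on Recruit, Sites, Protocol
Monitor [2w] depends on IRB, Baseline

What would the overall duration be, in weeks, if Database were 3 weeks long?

28

The binding path is Protocol→IRB→Recruit→Train = 9+2+9+8 = 28; finish at 28 weeks.
Database has 2 weeks of float (longest path through it is 26).
That remains the longest chain; total 28 weeks.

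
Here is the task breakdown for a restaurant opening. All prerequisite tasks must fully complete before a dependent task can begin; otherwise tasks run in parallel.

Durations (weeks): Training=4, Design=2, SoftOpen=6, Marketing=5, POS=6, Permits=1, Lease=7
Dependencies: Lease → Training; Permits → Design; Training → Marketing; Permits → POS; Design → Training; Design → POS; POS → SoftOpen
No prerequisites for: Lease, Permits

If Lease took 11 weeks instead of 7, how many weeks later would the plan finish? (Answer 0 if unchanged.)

4

Critical path before the change: Lease→Training→Marketing = 7+4+5 = 16 giving 16 weeks.
Lease is on the critical path; changing it to 11 makes that path 20 weeks.
That remains the longest chain; total 20 weeks.
Change in finish: 20 − 16 = +4 weeks.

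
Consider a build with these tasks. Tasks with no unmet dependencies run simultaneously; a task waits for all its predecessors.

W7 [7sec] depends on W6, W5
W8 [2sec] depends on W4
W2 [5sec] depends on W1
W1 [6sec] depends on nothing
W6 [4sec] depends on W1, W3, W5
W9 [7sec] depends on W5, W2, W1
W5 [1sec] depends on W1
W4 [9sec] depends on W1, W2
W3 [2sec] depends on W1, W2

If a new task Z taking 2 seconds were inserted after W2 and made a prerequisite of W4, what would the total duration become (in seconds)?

Originally the job takes 24 seconds.
With Z inserted, W4 now waits for max(W1, W2, Z).
New critical path: W1→W2→Z→W4→W8 = 6+5+2+9+2 = 24 ⇒ 24 seconds.

24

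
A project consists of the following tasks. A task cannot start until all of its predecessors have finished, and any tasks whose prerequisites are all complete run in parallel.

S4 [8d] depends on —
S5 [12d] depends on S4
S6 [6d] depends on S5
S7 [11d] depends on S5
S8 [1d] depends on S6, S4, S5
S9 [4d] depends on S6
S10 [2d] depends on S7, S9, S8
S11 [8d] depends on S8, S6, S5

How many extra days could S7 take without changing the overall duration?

2

The longest chain is S4→S5→S6→S8→S11 = 8+12+6+1+8 = 35; overall finish 35 days.
The longest chain containing S7 totals 33 days.
So S7 can slip 33 − 31 = 2 days.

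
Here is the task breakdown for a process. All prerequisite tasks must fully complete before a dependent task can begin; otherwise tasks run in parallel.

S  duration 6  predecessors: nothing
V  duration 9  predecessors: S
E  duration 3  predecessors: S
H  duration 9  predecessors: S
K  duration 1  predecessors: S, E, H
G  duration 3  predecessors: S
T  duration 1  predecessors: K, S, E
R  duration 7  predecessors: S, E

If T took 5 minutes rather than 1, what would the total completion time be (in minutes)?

As given, the longest chain is S→H→K→T = 6+9+1+1 = 17, so the finish is 17 minutes.
T is on the critical path; changing it to 5 makes that path 21 minutes.
The critical path is still S→H→K→T; finish is now 21 minutes.

21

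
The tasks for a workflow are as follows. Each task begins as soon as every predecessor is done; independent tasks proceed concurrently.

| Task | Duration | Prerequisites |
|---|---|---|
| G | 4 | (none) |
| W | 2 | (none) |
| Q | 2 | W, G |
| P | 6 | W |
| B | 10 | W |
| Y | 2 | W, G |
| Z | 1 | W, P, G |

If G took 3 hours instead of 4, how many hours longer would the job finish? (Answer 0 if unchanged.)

Actual critical path: W→B = 2+10 = 12 ⇒ 12 hours.
G is off the critical path — its longest chain is 6 hours, giving 6 of slack.
The critical path is still W→B; finish is now 12 hours.
Change in finish: 12 − 12 = +0 hours.

0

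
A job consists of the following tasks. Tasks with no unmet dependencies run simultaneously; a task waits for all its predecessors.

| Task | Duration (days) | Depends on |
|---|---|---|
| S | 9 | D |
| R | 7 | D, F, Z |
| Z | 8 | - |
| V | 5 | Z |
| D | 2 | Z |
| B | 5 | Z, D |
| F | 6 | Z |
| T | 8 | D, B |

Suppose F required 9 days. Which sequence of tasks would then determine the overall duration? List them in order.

Z, F, R

The binding path is Z→D→B→T = 8+2+5+8 = 23; finish at 23 days.
The longest path through F is only 21 days, so F has float 2.
New critical path: Z→F→R = 8+9+7 = 24 ⇒ 24 days.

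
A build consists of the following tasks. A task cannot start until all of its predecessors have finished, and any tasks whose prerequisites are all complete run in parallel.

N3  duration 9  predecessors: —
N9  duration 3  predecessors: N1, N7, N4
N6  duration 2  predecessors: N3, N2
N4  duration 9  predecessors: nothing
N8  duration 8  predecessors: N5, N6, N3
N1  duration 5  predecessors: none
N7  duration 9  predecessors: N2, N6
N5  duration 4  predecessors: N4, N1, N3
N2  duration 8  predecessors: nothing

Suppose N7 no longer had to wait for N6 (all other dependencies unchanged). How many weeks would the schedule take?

Before: longest chain N3→N6→N7→N9 = 9+2+9+3 = 23, finish 23.
Without N6→N7, N7's earliest start moves from 11 to 8.
The longest chain is now N3→N5→N8 = 9+4+8 = 21, so the schedule takes 21 weeks.

21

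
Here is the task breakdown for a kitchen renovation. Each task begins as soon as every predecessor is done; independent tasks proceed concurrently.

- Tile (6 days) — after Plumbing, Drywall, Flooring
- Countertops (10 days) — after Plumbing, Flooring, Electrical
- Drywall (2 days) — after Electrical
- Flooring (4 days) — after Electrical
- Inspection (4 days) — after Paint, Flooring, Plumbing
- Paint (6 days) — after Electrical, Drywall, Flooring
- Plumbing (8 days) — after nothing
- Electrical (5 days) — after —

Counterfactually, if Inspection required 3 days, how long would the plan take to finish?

19

As given, the longest chain is Electrical→Flooring→Paint→Inspection = 5+4+6+4 = 19, so the finish is 19 days.
Since Inspection is critical, the -1 change carries straight to that chain (now 18 days).
New critical path: Electrical→Flooring→Countertops = 5+4+10 = 19 ⇒ 19 days.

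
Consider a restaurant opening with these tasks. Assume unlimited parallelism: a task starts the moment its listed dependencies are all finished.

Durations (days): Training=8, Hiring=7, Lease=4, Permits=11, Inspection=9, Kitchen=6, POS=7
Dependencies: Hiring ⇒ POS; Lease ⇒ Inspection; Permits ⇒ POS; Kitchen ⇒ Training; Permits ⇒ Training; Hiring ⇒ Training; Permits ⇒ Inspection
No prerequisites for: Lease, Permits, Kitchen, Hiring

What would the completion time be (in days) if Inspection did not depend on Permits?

Before: longest chain Permits→Inspection = 11+9 = 20, finish 20.
Without Permits→Inspection, Inspection's earliest start moves from 11 to 4.
After: Permits→Training = 11+8 = 19 → 19 days.

19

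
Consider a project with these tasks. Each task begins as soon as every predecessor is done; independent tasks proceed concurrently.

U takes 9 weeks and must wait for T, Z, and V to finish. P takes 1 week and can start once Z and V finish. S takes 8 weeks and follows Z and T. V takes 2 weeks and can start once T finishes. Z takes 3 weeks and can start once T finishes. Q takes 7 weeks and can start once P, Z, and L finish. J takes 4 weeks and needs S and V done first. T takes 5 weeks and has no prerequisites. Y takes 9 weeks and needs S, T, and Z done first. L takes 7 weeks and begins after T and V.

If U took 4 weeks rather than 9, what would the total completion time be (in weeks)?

Baseline: T→Z→S→Y = 5+3+8+9 = 25 → 25 weeks.
U has 8 weeks of float (longest path through it is 17).
The critical path is still T→Z→S→Y; finish is now 25 weeks.

25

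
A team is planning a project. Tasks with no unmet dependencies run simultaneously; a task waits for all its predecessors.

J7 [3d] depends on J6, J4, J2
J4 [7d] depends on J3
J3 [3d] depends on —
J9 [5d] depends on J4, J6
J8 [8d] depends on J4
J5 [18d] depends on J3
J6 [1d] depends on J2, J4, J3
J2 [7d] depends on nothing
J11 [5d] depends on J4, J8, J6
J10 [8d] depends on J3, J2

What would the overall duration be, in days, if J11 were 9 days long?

27

Baseline: J3→J4→J8→J11 = 3+7+8+5 = 23 → 23 days.
J11 is on the critical path; changing it to 9 makes that path 27 days.
No other chain overtakes it, so the finish is 27 days.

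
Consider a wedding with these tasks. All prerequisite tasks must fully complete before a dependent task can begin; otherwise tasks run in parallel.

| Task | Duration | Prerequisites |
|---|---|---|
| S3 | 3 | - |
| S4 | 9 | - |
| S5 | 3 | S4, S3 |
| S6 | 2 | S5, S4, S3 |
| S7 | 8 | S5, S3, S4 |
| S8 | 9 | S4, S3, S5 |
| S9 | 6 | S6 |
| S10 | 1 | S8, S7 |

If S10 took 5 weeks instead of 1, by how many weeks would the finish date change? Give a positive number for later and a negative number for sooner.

Critical path before the change: S4→S5→S8→S10 = 9+3+9+1 = 22 giving 22 weeks.
S10 is on the critical path; changing it to 5 makes that path 26 weeks.
No other chain overtakes it, so the finish is 26 weeks.
Change in finish: 26 − 22 = +4 weeks.

4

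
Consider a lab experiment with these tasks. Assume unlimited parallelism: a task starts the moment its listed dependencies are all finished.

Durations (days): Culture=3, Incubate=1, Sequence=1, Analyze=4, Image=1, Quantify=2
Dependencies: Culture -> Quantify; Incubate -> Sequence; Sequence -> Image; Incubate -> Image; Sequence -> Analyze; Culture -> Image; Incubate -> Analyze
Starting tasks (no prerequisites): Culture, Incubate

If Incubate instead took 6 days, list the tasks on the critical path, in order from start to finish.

As given, the longest chain is Incubate→Sequence→Analyze = 1+1+4 = 6, so the finish is 6 days.
Since Incubate is critical, the +5 change carries straight to that chain (now 11 days).
That remains the longest chain; total 11 days.

Incubate, Sequence, Analyze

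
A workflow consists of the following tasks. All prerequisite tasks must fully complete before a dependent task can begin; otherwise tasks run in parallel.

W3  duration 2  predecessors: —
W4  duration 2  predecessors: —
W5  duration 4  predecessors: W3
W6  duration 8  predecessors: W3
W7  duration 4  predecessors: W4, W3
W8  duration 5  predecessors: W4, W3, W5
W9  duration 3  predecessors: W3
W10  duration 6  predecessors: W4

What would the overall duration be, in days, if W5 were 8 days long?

15

The binding path is W3→W5→W8 = 2+4+5 = 11; finish at 11 days.
W5 is on the critical path; changing it to 8 makes that path 15 days.
No other chain overtakes it, so the finish is 15 days.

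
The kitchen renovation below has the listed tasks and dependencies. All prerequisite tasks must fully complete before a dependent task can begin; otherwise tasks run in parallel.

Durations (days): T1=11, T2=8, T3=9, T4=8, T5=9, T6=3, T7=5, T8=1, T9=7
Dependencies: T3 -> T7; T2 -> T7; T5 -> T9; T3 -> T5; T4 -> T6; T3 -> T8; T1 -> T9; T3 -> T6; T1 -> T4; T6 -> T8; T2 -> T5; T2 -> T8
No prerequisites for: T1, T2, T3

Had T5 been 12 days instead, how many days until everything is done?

28

The binding path is T3→T5→T9 = 9+9+7 = 25; finish at 25 days.
Since T5 is critical, the +3 change carries straight to that chain (now 28 days).
The critical path is still T3→T5→T9; finish is now 28 days.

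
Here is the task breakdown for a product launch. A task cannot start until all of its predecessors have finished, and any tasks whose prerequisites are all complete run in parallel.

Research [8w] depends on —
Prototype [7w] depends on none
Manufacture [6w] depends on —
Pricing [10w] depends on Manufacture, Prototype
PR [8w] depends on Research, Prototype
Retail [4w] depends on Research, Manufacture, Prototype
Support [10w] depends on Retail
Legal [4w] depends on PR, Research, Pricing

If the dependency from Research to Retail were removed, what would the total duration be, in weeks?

Original critical path: Research→Retail→Support = 8+4+10 = 22 ⇒ 22 weeks.
Without Research→Retail, Retail's earliest start moves from 8 to 7.
New critical path: Prototype→Pricing→Legal = 7+10+4 = 21 ⇒ 21 weeks.

21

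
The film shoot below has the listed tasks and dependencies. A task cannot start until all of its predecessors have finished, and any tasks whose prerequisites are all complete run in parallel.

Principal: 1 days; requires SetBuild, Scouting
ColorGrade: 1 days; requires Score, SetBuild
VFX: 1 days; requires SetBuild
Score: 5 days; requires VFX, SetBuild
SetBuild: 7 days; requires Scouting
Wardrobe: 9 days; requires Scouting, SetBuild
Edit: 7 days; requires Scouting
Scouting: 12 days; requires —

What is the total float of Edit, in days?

9

Critical path: Scouting→SetBuild→Wardrobe = 12+7+9 = 28, so the finish is 28 days.
Edit finishes as early as 19 and must finish by 28.
Float = 28 − 19 = 9.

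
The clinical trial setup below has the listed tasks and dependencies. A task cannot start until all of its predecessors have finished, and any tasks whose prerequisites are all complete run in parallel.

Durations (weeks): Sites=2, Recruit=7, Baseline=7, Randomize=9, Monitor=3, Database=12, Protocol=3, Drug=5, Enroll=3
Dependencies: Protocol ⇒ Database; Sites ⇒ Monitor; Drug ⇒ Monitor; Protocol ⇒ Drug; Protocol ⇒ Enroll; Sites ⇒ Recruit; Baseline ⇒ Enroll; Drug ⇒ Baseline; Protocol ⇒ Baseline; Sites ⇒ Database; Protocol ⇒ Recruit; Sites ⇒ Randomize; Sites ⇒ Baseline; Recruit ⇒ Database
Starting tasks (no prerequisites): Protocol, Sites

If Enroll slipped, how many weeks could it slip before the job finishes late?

Critical path: Protocol→Recruit→Database = 3+7+12 = 22, so the finish is 22 weeks.
Enroll finishes as early as 18 and must finish by 22.
So Enroll can slip 22 − 18 = 4 weeks.

4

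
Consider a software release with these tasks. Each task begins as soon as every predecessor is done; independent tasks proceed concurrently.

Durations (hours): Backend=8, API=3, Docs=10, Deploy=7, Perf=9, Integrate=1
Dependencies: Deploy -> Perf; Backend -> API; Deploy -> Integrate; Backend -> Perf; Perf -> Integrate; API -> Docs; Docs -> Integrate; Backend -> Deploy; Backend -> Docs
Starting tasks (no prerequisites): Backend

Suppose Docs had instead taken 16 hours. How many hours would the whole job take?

Critical path before the change: Backend→Deploy→Perf→Integrate = 8+7+9+1 = 25 giving 25 hours.
Docs is off the critical path — its longest chain is 22 hours, giving 3 of slack.
The binding chain switches to Backend→API→Docs→Integrate = 8+3+16+1 = 28; finish 28 hours.

28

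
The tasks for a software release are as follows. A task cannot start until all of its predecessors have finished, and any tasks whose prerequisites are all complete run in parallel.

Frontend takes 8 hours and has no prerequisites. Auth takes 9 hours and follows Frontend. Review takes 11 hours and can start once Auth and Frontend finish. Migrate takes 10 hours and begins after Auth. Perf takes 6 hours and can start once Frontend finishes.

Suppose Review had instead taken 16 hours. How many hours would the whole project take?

Baseline: Frontend→Auth→Review = 8+9+11 = 28 → 28 hours.
Review lies on that path, so at 16 hours the path becomes 33 hours.
The critical path is still Frontend→Auth→Review; finish is now 33 hours.

33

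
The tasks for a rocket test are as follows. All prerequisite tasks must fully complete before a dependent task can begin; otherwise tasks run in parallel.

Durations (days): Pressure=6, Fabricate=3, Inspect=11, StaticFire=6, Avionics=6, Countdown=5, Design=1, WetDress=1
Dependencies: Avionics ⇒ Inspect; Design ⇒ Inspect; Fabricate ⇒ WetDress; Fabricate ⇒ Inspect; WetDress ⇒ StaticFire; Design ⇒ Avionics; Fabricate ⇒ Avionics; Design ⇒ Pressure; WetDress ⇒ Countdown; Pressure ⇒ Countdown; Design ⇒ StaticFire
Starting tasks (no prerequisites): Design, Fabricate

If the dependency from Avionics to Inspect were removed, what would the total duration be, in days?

14

Before: longest chain Fabricate→Avionics→Inspect = 3+6+11 = 20, finish 20.
Without Avionics→Inspect, Inspect's earliest start moves from 9 to 3.
The longest chain is now Fabricate→Inspect = 3+11 = 14, so the job takes 14 days.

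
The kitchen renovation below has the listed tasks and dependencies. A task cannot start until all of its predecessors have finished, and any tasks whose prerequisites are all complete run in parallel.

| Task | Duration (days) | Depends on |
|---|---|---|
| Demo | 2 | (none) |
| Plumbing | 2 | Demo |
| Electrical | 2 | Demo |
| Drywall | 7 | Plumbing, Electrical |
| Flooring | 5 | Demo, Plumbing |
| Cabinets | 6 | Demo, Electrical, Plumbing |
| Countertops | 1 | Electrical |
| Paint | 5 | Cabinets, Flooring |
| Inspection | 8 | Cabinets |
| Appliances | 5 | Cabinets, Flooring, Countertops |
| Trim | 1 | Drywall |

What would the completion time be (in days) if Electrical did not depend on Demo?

18

With the dependency in place, Demo→Plumbing→Cabinets→Inspection = 2+2+6+8 = 18 sets the finish at 18 days.
Without Demo→Electrical, Electrical's earliest start moves from 2 to 0.
After: Demo→Plumbing→Cabinets→Inspection = 2+2+6+8 = 18 → 18 days.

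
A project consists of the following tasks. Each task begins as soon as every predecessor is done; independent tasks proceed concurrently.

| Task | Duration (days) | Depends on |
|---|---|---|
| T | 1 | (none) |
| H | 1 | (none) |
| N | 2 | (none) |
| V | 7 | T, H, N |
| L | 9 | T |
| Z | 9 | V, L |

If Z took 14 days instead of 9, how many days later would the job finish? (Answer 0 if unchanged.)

5

As given, the longest chain is T→L→Z = 1+9+9 = 19, so the finish is 19 days.
Since Z is critical, the +5 change carries straight to that chain (now 24 days).
That remains the longest chain; total 24 days.
Change in finish: 24 − 19 = +5 days.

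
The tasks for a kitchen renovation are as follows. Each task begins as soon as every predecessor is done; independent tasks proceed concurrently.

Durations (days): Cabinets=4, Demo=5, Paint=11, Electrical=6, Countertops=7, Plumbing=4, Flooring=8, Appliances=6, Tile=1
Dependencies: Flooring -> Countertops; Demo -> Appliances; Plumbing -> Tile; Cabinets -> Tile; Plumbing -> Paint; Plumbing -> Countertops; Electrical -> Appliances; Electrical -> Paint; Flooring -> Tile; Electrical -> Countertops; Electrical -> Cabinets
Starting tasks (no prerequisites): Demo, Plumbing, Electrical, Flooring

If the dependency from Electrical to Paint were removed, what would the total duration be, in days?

15

Before: longest chain Electrical→Paint = 6+11 = 17, finish 17.
Without Electrical→Paint, Paint's earliest start moves from 6 to 4.
After: Plumbing→Paint = 4+11 = 15 → 15 days.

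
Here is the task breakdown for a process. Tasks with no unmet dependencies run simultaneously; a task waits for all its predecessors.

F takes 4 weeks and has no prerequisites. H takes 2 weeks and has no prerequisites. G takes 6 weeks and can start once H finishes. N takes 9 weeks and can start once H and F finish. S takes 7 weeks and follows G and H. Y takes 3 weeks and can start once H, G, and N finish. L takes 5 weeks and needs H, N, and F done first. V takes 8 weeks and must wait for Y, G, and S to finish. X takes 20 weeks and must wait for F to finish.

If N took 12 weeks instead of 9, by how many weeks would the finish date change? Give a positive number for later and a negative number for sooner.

Baseline: F→N→Y→V = 4+9+3+8 = 24 → 24 weeks.
N is on the critical path; changing it to 12 makes that path 27 weeks.
No other chain overtakes it, so the finish is 27 weeks.
Change in finish: 27 − 24 = +3 weeks.

3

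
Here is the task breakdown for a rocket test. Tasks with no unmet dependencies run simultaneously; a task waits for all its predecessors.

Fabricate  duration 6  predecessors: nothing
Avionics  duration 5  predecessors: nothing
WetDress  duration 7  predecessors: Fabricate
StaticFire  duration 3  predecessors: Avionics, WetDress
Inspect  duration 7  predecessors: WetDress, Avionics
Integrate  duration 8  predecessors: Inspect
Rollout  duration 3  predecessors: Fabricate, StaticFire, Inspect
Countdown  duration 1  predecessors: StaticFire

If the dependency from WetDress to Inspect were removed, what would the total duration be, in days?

With the dependency in place, Fabricate→WetDress→Inspect→Integrate = 6+7+7+8 = 28 sets the finish at 28 days.
Without WetDress→Inspect, Inspect's earliest start moves from 13 to 5.
The longest chain is now Avionics→Inspect→Integrate = 5+7+8 = 20, so the rocket test takes 20 days.

20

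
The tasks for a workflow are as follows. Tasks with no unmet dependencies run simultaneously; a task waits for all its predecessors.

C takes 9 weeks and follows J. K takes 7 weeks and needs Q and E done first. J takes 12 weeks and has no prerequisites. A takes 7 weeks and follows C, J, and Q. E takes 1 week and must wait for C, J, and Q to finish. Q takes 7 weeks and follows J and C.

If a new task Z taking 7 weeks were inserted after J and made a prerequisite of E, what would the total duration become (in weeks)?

Originally the job takes 36 weeks.
With Z inserted, E now waits for max(C, J, Q, Z).
New critical path: J→C→Q→E→K = 12+9+7+1+7 = 36 ⇒ 36 weeks.

36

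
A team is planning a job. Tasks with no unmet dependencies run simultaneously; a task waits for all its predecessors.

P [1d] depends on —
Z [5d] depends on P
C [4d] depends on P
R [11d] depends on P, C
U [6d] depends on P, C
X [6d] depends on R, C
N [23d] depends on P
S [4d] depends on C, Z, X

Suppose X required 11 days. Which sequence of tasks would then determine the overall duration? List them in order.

The binding path is P→C→R→X→S = 1+4+11+6+4 = 26; finish at 26 days.
X is on the critical path; changing it to 11 makes that path 31 days.
No other chain overtakes it, so the finish is 31 days.

P, C, R, X, S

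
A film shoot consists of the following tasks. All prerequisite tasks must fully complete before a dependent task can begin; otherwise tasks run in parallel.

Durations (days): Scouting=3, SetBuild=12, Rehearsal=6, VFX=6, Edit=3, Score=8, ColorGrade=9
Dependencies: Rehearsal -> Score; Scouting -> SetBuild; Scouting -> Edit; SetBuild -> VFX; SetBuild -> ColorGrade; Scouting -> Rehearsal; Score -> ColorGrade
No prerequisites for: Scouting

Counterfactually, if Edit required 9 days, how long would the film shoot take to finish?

26

The binding path is Scouting→Rehearsal→Score→ColorGrade = 3+6+8+9 = 26; finish at 26 days.
Edit is off the critical path — its longest chain is 6 days, giving 20 of slack.
The critical path is still Scouting→Rehearsal→Score→ColorGrade; finish is now 26 days.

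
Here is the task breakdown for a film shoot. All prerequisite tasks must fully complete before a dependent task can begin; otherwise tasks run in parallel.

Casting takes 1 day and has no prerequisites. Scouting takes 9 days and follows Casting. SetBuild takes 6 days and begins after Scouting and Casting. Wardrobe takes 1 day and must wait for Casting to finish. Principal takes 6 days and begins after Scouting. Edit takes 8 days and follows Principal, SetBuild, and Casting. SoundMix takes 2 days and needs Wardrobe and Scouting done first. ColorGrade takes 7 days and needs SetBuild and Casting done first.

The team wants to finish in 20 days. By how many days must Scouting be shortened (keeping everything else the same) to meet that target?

4

Current finish: 24 days; target: 20.
Scouting is on every critical path, so each day cut from Scouting cuts the finish by one (this holds down to a finish of 16).
Need 24 − 20 = 4 days off Scouting → Scouting becomes 5 days, finish becomes 20.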